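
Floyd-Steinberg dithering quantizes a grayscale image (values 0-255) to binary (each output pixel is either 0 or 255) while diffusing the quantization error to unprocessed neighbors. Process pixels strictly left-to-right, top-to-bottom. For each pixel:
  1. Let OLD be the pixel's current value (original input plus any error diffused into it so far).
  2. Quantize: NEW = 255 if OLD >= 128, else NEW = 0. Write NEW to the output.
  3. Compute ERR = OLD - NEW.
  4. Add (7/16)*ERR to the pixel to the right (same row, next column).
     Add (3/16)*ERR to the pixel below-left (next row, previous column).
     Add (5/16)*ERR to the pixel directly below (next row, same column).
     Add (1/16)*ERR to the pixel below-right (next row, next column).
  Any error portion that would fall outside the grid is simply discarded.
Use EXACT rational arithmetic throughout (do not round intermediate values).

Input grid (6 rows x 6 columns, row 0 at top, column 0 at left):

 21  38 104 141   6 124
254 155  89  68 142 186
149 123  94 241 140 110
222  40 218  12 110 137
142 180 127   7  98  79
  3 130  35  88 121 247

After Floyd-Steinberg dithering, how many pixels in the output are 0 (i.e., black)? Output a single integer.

(0,0): OLD=21 → NEW=0, ERR=21
(0,1): OLD=755/16 → NEW=0, ERR=755/16
(0,2): OLD=31909/256 → NEW=0, ERR=31909/256
(0,3): OLD=800899/4096 → NEW=255, ERR=-243581/4096
(0,4): OLD=-1311851/65536 → NEW=0, ERR=-1311851/65536
(0,5): OLD=120840467/1048576 → NEW=0, ERR=120840467/1048576
(1,0): OLD=68969/256 → NEW=255, ERR=3689/256
(1,1): OLD=411103/2048 → NEW=255, ERR=-111137/2048
(1,2): OLD=6292043/65536 → NEW=0, ERR=6292043/65536
(1,3): OLD=25023535/262144 → NEW=0, ERR=25023535/262144
(1,4): OLD=3278240237/16777216 → NEW=255, ERR=-999949843/16777216
(1,5): OLD=52260749419/268435456 → NEW=255, ERR=-16190291861/268435456
(2,0): OLD=4696581/32768 → NEW=255, ERR=-3659259/32768
(2,1): OLD=79783815/1048576 → NEW=0, ERR=79783815/1048576
(2,2): OLD=2882288725/16777216 → NEW=255, ERR=-1395901355/16777216
(2,3): OLD=30770040045/134217728 → NEW=255, ERR=-3455480595/134217728
(2,4): OLD=449975929927/4294967296 → NEW=0, ERR=449975929927/4294967296
(2,5): OLD=9157763441761/68719476736 → NEW=255, ERR=-8365703125919/68719476736
(3,0): OLD=3378411957/16777216 → NEW=255, ERR=-899778123/16777216
(3,1): OLD=2380215953/134217728 → NEW=0, ERR=2380215953/134217728
(3,2): OLD=214411389635/1073741824 → NEW=255, ERR=-59392775485/1073741824
(3,3): OLD=-398663845047/68719476736 → NEW=0, ERR=-398663845047/68719476736
(3,4): OLD=63643695545897/549755813888 → NEW=0, ERR=63643695545897/549755813888
(3,5): OLD=1373539406857671/8796093022208 → NEW=255, ERR=-869464313805369/8796093022208
(4,0): OLD=276092200955/2147483648 → NEW=255, ERR=-271516129285/2147483648
(4,1): OLD=4003029024831/34359738368 → NEW=0, ERR=4003029024831/34359738368
(4,2): OLD=176697373952781/1099511627776 → NEW=255, ERR=-103678091130099/1099511627776
(4,3): OLD=-313450472024799/17592186044416 → NEW=0, ERR=-313450472024799/17592186044416
(4,4): OLD=30254541873649969/281474976710656 → NEW=0, ERR=30254541873649969/281474976710656
(4,5): OLD=461037445588459191/4503599627370496 → NEW=0, ERR=461037445588459191/4503599627370496
(5,0): OLD=-8062935826643/549755813888 → NEW=0, ERR=-8062935826643/549755813888
(5,1): OLD=2364537196589821/17592186044416 → NEW=255, ERR=-2121470244736259/17592186044416
(5,2): OLD=-6091857687024849/140737488355328 → NEW=0, ERR=-6091857687024849/140737488355328
(5,3): OLD=350176756119916405/4503599627370496 → NEW=0, ERR=350176756119916405/4503599627370496
(5,4): OLD=1861679817155965205/9007199254740992 → NEW=255, ERR=-435155992802987755/9007199254740992
(5,5): OLD=38128879300956877017/144115188075855872 → NEW=255, ERR=1379506341613629657/144115188075855872
Output grid:
  Row 0: ...#..  (5 black, running=5)
  Row 1: ##..##  (2 black, running=7)
  Row 2: #.##.#  (2 black, running=9)
  Row 3: #.#..#  (3 black, running=12)
  Row 4: #.#...  (4 black, running=16)
  Row 5: .#..##  (3 black, running=19)

Answer: 19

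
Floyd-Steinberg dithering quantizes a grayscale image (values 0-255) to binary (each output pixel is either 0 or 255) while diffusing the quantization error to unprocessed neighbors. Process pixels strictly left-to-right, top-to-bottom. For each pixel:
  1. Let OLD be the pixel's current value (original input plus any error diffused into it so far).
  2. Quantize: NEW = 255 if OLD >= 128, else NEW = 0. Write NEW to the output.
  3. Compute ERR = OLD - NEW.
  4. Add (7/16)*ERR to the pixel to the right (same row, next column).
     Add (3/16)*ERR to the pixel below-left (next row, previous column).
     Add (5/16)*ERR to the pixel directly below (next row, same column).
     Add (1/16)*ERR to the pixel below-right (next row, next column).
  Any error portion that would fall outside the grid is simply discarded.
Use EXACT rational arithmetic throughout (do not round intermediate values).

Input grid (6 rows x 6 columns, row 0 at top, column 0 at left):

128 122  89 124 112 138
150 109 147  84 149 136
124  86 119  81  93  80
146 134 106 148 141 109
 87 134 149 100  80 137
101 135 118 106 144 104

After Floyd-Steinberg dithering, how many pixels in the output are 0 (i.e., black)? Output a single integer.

(0,0): OLD=128 → NEW=255, ERR=-127
(0,1): OLD=1063/16 → NEW=0, ERR=1063/16
(0,2): OLD=30225/256 → NEW=0, ERR=30225/256
(0,3): OLD=719479/4096 → NEW=255, ERR=-325001/4096
(0,4): OLD=5065025/65536 → NEW=0, ERR=5065025/65536
(0,5): OLD=180158663/1048576 → NEW=255, ERR=-87228217/1048576
(1,0): OLD=31429/256 → NEW=0, ERR=31429/256
(1,1): OLD=404835/2048 → NEW=255, ERR=-117405/2048
(1,2): OLD=9705247/65536 → NEW=255, ERR=-7006433/65536
(1,3): OLD=8991987/262144 → NEW=0, ERR=8991987/262144
(1,4): OLD=2811897913/16777216 → NEW=255, ERR=-1466292167/16777216
(1,5): OLD=20561565887/268435456 → NEW=0, ERR=20561565887/268435456
(2,0): OLD=4968177/32768 → NEW=255, ERR=-3387663/32768
(2,1): OLD=10991979/1048576 → NEW=0, ERR=10991979/1048576
(2,2): OLD=1560710401/16777216 → NEW=0, ERR=1560710401/16777216
(2,3): OLD=14676578617/134217728 → NEW=0, ERR=14676578617/134217728
(2,4): OLD=558493178155/4294967296 → NEW=255, ERR=-536723482325/4294967296
(2,5): OLD=3010048238813/68719476736 → NEW=0, ERR=3010048238813/68719476736
(3,0): OLD=1940423393/16777216 → NEW=0, ERR=1940423393/16777216
(3,1): OLD=26690160461/134217728 → NEW=255, ERR=-7535360179/134217728
(3,2): OLD=141375435319/1073741824 → NEW=255, ERR=-132428729801/1073741824
(3,3): OLD=7600102116901/68719476736 → NEW=0, ERR=7600102116901/68719476736
(3,4): OLD=90919264358533/549755813888 → NEW=255, ERR=-49268468182907/549755813888
(3,5): OLD=665596185955243/8796093022208 → NEW=0, ERR=665596185955243/8796093022208
(4,0): OLD=241841932559/2147483648 → NEW=0, ERR=241841932559/2147483648
(4,1): OLD=5148071470403/34359738368 → NEW=255, ERR=-3613661813437/34359738368
(4,2): OLD=89800975553241/1099511627776 → NEW=0, ERR=89800975553241/1099511627776
(4,3): OLD=2564615774252701/17592186044416 → NEW=255, ERR=-1921391667073379/17592186044416
(4,4): OLD=7124504815731821/281474976710656 → NEW=0, ERR=7124504815731821/281474976710656
(4,5): OLD=748134616703071195/4503599627370496 → NEW=255, ERR=-400283288276405285/4503599627370496
(5,0): OLD=64031706367097/549755813888 → NEW=0, ERR=64031706367097/549755813888
(5,1): OLD=3086429111115529/17592186044416 → NEW=255, ERR=-1399578330210551/17592186044416
(5,2): OLD=11493353567471475/140737488355328 → NEW=0, ERR=11493353567471475/140737488355328
(5,3): OLD=528939741268828065/4503599627370496 → NEW=0, ERR=528939741268828065/4503599627370496
(5,4): OLD=1619513248000245505/9007199254740992 → NEW=255, ERR=-677322561958707455/9007199254740992
(5,5): OLD=6471872897517423925/144115188075855872 → NEW=0, ERR=6471872897517423925/144115188075855872
Output grid:
  Row 0: #..#.#  (3 black, running=3)
  Row 1: .##.#.  (3 black, running=6)
  Row 2: #...#.  (4 black, running=10)
  Row 3: .##.#.  (3 black, running=13)
  Row 4: .#.#.#  (3 black, running=16)
  Row 5: .#..#.  (4 black, running=20)

Answer: 20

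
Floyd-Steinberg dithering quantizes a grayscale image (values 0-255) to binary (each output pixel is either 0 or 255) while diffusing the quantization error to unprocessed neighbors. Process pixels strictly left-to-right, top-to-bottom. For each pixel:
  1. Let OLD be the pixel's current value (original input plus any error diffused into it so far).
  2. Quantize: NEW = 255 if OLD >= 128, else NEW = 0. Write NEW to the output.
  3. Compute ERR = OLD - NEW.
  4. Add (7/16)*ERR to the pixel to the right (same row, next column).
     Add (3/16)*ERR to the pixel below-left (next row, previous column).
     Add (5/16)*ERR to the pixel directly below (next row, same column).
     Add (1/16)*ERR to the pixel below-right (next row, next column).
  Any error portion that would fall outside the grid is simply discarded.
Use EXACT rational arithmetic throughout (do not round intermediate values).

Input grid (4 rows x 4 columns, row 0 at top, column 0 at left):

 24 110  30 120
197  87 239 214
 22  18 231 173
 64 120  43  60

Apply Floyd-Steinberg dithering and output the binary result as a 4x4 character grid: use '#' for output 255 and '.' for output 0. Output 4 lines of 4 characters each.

Answer: ...#
####
..#.
....

Derivation:
(0,0): OLD=24 → NEW=0, ERR=24
(0,1): OLD=241/2 → NEW=0, ERR=241/2
(0,2): OLD=2647/32 → NEW=0, ERR=2647/32
(0,3): OLD=79969/512 → NEW=255, ERR=-50591/512
(1,0): OLD=7267/32 → NEW=255, ERR=-893/32
(1,1): OLD=33141/256 → NEW=255, ERR=-32139/256
(1,2): OLD=1629625/8192 → NEW=255, ERR=-459335/8192
(1,3): OLD=21464415/131072 → NEW=255, ERR=-11958945/131072
(2,0): OLD=-42025/4096 → NEW=0, ERR=-42025/4096
(2,1): OLD=-4977907/131072 → NEW=0, ERR=-4977907/131072
(2,2): OLD=45064745/262144 → NEW=255, ERR=-21781975/262144
(2,3): OLD=438852597/4194304 → NEW=0, ERR=438852597/4194304
(3,0): OLD=112560007/2097152 → NEW=0, ERR=112560007/2097152
(3,1): OLD=3871935129/33554432 → NEW=0, ERR=3871935129/33554432
(3,2): OLD=45506649255/536870912 → NEW=0, ERR=45506649255/536870912
(3,3): OLD=1070198797585/8589934592 → NEW=0, ERR=1070198797585/8589934592
Row 0: ...#
Row 1: ####
Row 2: ..#.
Row 3: ....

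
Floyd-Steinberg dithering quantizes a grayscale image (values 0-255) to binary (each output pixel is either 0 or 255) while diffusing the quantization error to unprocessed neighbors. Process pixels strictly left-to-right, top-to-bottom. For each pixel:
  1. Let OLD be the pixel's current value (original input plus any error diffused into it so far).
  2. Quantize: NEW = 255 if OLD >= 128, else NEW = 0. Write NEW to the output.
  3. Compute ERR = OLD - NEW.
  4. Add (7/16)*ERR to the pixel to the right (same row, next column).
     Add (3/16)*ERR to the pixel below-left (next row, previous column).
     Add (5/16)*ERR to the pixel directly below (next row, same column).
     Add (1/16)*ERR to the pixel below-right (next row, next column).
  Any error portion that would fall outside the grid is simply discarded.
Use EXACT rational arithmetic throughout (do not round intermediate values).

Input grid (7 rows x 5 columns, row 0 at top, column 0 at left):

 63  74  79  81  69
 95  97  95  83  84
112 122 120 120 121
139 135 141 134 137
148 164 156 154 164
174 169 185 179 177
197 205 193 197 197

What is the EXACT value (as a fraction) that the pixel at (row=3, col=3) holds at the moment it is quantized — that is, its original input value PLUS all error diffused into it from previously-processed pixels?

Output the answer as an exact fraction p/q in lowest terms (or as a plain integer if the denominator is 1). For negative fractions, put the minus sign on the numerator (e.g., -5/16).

Answer: 810586361849/8589934592

Derivation:
(0,0): OLD=63 → NEW=0, ERR=63
(0,1): OLD=1625/16 → NEW=0, ERR=1625/16
(0,2): OLD=31599/256 → NEW=0, ERR=31599/256
(0,3): OLD=552969/4096 → NEW=255, ERR=-491511/4096
(0,4): OLD=1081407/65536 → NEW=0, ERR=1081407/65536
(1,0): OLD=34235/256 → NEW=255, ERR=-31045/256
(1,1): OLD=210461/2048 → NEW=0, ERR=210461/2048
(1,2): OLD=10641761/65536 → NEW=255, ERR=-6069919/65536
(1,3): OLD=4138765/262144 → NEW=0, ERR=4138765/262144
(1,4): OLD=371464327/4194304 → NEW=0, ERR=371464327/4194304
(2,0): OLD=3059599/32768 → NEW=0, ERR=3059599/32768
(2,1): OLD=178277141/1048576 → NEW=255, ERR=-89109739/1048576
(2,2): OLD=1061325439/16777216 → NEW=0, ERR=1061325439/16777216
(2,3): OLD=43869610253/268435456 → NEW=255, ERR=-24581431027/268435456
(2,4): OLD=470727705627/4294967296 → NEW=0, ERR=470727705627/4294967296
(3,0): OLD=2554239647/16777216 → NEW=255, ERR=-1723950433/16777216
(3,1): OLD=10896422707/134217728 → NEW=0, ERR=10896422707/134217728
(3,2): OLD=746489955489/4294967296 → NEW=255, ERR=-348726704991/4294967296
(3,3): OLD=810586361849/8589934592 → NEW=0, ERR=810586361849/8589934592
Target (3,3): original=134, with diffused error = 810586361849/8589934592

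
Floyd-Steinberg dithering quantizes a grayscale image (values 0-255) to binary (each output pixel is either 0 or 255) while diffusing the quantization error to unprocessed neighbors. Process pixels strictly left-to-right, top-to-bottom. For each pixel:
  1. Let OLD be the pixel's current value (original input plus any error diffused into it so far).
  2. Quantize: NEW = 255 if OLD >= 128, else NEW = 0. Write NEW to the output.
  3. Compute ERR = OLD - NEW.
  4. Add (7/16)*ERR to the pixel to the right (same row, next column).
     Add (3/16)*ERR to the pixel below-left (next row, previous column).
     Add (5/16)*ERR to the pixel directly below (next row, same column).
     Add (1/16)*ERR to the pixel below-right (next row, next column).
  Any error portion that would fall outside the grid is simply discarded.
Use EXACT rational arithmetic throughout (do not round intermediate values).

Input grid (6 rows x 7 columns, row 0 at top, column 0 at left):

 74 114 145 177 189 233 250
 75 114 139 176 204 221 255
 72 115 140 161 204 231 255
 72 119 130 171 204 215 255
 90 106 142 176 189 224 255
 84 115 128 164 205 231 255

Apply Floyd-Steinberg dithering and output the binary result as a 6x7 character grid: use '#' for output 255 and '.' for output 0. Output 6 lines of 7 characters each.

Answer: .#.####
.#.####
.#.#.##
.#.####
.#.####
.#.#.##

Derivation:
(0,0): OLD=74 → NEW=0, ERR=74
(0,1): OLD=1171/8 → NEW=255, ERR=-869/8
(0,2): OLD=12477/128 → NEW=0, ERR=12477/128
(0,3): OLD=449835/2048 → NEW=255, ERR=-72405/2048
(0,4): OLD=5686317/32768 → NEW=255, ERR=-2669523/32768
(0,5): OLD=103472443/524288 → NEW=255, ERR=-30220997/524288
(0,6): OLD=1885605021/8388608 → NEW=255, ERR=-253490019/8388608
(1,0): OLD=9953/128 → NEW=0, ERR=9953/128
(1,1): OLD=140263/1024 → NEW=255, ERR=-120857/1024
(1,2): OLD=3421235/32768 → NEW=0, ERR=3421235/32768
(1,3): OLD=26404119/131072 → NEW=255, ERR=-7019241/131072
(1,4): OLD=1191976773/8388608 → NEW=255, ERR=-947118267/8388608
(1,5): OLD=9585371157/67108864 → NEW=255, ERR=-7527389163/67108864
(1,6): OLD=207104552603/1073741824 → NEW=255, ERR=-66699612517/1073741824
(2,0): OLD=1215197/16384 → NEW=0, ERR=1215197/16384
(2,1): OLD=70780431/524288 → NEW=255, ERR=-62913009/524288
(2,2): OLD=861603181/8388608 → NEW=0, ERR=861603181/8388608
(2,3): OLD=11714300357/67108864 → NEW=255, ERR=-5398459963/67108864
(2,4): OLD=58596681397/536870912 → NEW=0, ERR=58596681397/536870912
(2,5): OLD=3865382212295/17179869184 → NEW=255, ERR=-515484429625/17179869184
(2,6): OLD=59222494636257/274877906944 → NEW=255, ERR=-10871371634463/274877906944
(3,0): OLD=609672269/8388608 → NEW=0, ERR=609672269/8388608
(3,1): OLD=9206782601/67108864 → NEW=255, ERR=-7905977719/67108864
(3,2): OLD=47230237643/536870912 → NEW=0, ERR=47230237643/536870912
(3,3): OLD=453621181997/2147483648 → NEW=255, ERR=-93987148243/2147483648
(3,4): OLD=57258822699085/274877906944 → NEW=255, ERR=-12835043571635/274877906944
(3,5): OLD=405941663243895/2199023255552 → NEW=255, ERR=-154809266921865/2199023255552
(3,6): OLD=7387513141828585/35184372088832 → NEW=255, ERR=-1584501740823575/35184372088832
(4,0): OLD=97305721763/1073741824 → NEW=0, ERR=97305721763/1073741824
(4,1): OLD=2231147444615/17179869184 → NEW=255, ERR=-2149719197305/17179869184
(4,2): OLD=27261844573897/274877906944 → NEW=0, ERR=27261844573897/274877906944
(4,3): OLD=445207037027187/2199023255552 → NEW=255, ERR=-115543893138573/2199023255552
(4,4): OLD=2383483344693705/17592186044416 → NEW=255, ERR=-2102524096632375/17592186044416
(4,5): OLD=77884320060131433/562949953421312 → NEW=255, ERR=-65667918062303127/562949953421312
(4,6): OLD=1670769071924947631/9007199254740992 → NEW=255, ERR=-626066738034005329/9007199254740992
(5,0): OLD=24425044332421/274877906944 → NEW=0, ERR=24425044332421/274877906944
(5,1): OLD=305734460906263/2199023255552 → NEW=255, ERR=-255016469259497/2199023255552
(5,2): OLD=1593581194419569/17592186044416 → NEW=0, ERR=1593581194419569/17592186044416
(5,3): OLD=24066197289386965/140737488355328 → NEW=255, ERR=-11821862241221675/140737488355328
(5,4): OLD=952476858176132391/9007199254740992 → NEW=0, ERR=952476858176132391/9007199254740992
(5,5): OLD=15874910228096795511/72057594037927936 → NEW=255, ERR=-2499776251574828169/72057594037927936
(5,6): OLD=243048386880387168281/1152921504606846976 → NEW=255, ERR=-50946596794358810599/1152921504606846976
Row 0: .#.####
Row 1: .#.####
Row 2: .#.#.##
Row 3: .#.####
Row 4: .#.####
Row 5: .#.#.##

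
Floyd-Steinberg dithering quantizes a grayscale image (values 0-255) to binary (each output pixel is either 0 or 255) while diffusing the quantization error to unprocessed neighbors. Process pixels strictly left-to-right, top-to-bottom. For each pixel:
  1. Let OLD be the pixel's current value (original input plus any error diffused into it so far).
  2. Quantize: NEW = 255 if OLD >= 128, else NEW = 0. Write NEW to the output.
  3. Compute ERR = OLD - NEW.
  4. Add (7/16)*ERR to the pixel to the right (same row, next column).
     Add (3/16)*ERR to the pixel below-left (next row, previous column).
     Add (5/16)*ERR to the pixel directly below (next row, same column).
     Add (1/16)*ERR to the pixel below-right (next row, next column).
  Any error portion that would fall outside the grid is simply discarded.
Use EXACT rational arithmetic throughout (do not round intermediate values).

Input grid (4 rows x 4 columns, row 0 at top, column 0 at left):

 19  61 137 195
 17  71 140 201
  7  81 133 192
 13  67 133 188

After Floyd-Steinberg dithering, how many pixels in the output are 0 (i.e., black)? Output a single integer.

(0,0): OLD=19 → NEW=0, ERR=19
(0,1): OLD=1109/16 → NEW=0, ERR=1109/16
(0,2): OLD=42835/256 → NEW=255, ERR=-22445/256
(0,3): OLD=641605/4096 → NEW=255, ERR=-402875/4096
(1,0): OLD=9199/256 → NEW=0, ERR=9199/256
(1,1): OLD=190729/2048 → NEW=0, ERR=190729/2048
(1,2): OLD=9124925/65536 → NEW=255, ERR=-7586755/65536
(1,3): OLD=119680571/1048576 → NEW=0, ERR=119680571/1048576
(2,0): OLD=1169523/32768 → NEW=0, ERR=1169523/32768
(2,1): OLD=111419297/1048576 → NEW=0, ERR=111419297/1048576
(2,2): OLD=357632421/2097152 → NEW=255, ERR=-177141339/2097152
(2,3): OLD=6156491121/33554432 → NEW=255, ERR=-2399889039/33554432
(3,0): OLD=739485379/16777216 → NEW=0, ERR=739485379/16777216
(3,1): OLD=28422520605/268435456 → NEW=0, ERR=28422520605/268435456
(3,2): OLD=627743840739/4294967296 → NEW=255, ERR=-467472819741/4294967296
(3,3): OLD=7748237440949/68719476736 → NEW=0, ERR=7748237440949/68719476736
Output grid:
  Row 0: ..##  (2 black, running=2)
  Row 1: ..#.  (3 black, running=5)
  Row 2: ..##  (2 black, running=7)
  Row 3: ..#.  (3 black, running=10)

Answer: 10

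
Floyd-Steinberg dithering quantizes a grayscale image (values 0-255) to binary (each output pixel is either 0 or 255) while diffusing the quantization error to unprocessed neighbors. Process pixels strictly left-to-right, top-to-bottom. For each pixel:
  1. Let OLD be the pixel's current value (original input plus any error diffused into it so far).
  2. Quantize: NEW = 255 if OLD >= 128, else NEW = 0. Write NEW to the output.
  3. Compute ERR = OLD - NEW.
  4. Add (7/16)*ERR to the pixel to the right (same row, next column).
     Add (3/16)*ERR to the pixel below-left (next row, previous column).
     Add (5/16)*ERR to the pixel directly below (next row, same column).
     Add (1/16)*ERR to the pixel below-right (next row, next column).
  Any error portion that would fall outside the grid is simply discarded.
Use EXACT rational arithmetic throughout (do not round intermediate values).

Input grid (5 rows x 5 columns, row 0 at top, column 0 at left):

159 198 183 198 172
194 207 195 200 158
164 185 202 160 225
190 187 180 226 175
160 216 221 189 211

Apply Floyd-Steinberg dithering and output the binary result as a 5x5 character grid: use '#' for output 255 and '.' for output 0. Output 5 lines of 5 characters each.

Answer: ####.
#.###
##.##
#.##.
#####

Derivation:
(0,0): OLD=159 → NEW=255, ERR=-96
(0,1): OLD=156 → NEW=255, ERR=-99
(0,2): OLD=2235/16 → NEW=255, ERR=-1845/16
(0,3): OLD=37773/256 → NEW=255, ERR=-27507/256
(0,4): OLD=511963/4096 → NEW=0, ERR=511963/4096
(1,0): OLD=2327/16 → NEW=255, ERR=-1753/16
(1,1): OLD=12865/128 → NEW=0, ERR=12865/128
(1,2): OLD=723365/4096 → NEW=255, ERR=-321115/4096
(1,3): OLD=2430601/16384 → NEW=255, ERR=-1747319/16384
(1,4): OLD=37666331/262144 → NEW=255, ERR=-29180389/262144
(2,0): OLD=304347/2048 → NEW=255, ERR=-217893/2048
(2,1): OLD=9719945/65536 → NEW=255, ERR=-6991735/65536
(2,2): OLD=122800059/1048576 → NEW=0, ERR=122800059/1048576
(2,3): OLD=2552442785/16777216 → NEW=255, ERR=-1725747295/16777216
(2,4): OLD=37190767399/268435456 → NEW=255, ERR=-31260273881/268435456
(3,0): OLD=143391355/1048576 → NEW=255, ERR=-123995525/1048576
(3,1): OLD=983435439/8388608 → NEW=0, ERR=983435439/8388608
(3,2): OLD=64943356901/268435456 → NEW=255, ERR=-3507684379/268435456
(3,3): OLD=93213128513/536870912 → NEW=255, ERR=-43688954047/536870912
(3,4): OLD=829589223021/8589934592 → NEW=0, ERR=829589223021/8589934592
(4,0): OLD=19465321797/134217728 → NEW=255, ERR=-14760198843/134217728
(4,1): OLD=836153914837/4294967296 → NEW=255, ERR=-259062745643/4294967296
(4,2): OLD=12547934436475/68719476736 → NEW=255, ERR=-4975532131205/68719476736
(4,3): OLD=164030216292629/1099511627776 → NEW=255, ERR=-116345248790251/1099511627776
(4,4): OLD=3338996638685203/17592186044416 → NEW=255, ERR=-1147010802640877/17592186044416
Row 0: ####.
Row 1: #.###
Row 2: ##.##
Row 3: #.##.
Row 4: #####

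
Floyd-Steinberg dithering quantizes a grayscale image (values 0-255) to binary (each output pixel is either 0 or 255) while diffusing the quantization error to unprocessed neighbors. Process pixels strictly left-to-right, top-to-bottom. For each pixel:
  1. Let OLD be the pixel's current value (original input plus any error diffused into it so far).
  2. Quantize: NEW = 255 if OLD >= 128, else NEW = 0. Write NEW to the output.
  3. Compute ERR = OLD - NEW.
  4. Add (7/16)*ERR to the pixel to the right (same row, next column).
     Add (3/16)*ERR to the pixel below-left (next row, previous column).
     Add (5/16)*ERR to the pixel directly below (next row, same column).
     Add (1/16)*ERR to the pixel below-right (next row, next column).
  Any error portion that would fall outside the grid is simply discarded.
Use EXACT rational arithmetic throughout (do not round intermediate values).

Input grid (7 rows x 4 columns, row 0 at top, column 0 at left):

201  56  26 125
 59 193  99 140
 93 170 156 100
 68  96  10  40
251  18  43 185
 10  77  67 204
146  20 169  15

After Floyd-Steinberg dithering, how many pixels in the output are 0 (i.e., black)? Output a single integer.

Answer: 16

Derivation:
(0,0): OLD=201 → NEW=255, ERR=-54
(0,1): OLD=259/8 → NEW=0, ERR=259/8
(0,2): OLD=5141/128 → NEW=0, ERR=5141/128
(0,3): OLD=291987/2048 → NEW=255, ERR=-230253/2048
(1,0): OLD=6169/128 → NEW=0, ERR=6169/128
(1,1): OLD=233839/1024 → NEW=255, ERR=-27281/1024
(1,2): OLD=2648923/32768 → NEW=0, ERR=2648923/32768
(1,3): OLD=74838637/524288 → NEW=255, ERR=-58854803/524288
(2,0): OLD=1688629/16384 → NEW=0, ERR=1688629/16384
(2,1): OLD=117930839/524288 → NEW=255, ERR=-15762601/524288
(2,2): OLD=152458275/1048576 → NEW=255, ERR=-114928605/1048576
(2,3): OLD=369438871/16777216 → NEW=0, ERR=369438871/16777216
(3,0): OLD=793318181/8388608 → NEW=0, ERR=793318181/8388608
(3,1): OLD=15283412603/134217728 → NEW=0, ERR=15283412603/134217728
(3,2): OLD=59735724549/2147483648 → NEW=0, ERR=59735724549/2147483648
(3,3): OLD=1793606700963/34359738368 → NEW=0, ERR=1793606700963/34359738368
(4,0): OLD=648334087937/2147483648 → NEW=255, ERR=100725757697/2147483648
(4,1): OLD=1464262615363/17179869184 → NEW=0, ERR=1464262615363/17179869184
(4,2): OLD=58211408305443/549755813888 → NEW=0, ERR=58211408305443/549755813888
(4,3): OLD=2193537948808165/8796093022208 → NEW=255, ERR=-49465771854875/8796093022208
(5,0): OLD=11170597223409/274877906944 → NEW=0, ERR=11170597223409/274877906944
(5,1): OLD=1268389561182583/8796093022208 → NEW=255, ERR=-974614159480457/8796093022208
(5,2): OLD=245791575355639/4398046511104 → NEW=0, ERR=245791575355639/4398046511104
(5,3): OLD=32835583353078571/140737488355328 → NEW=255, ERR=-3052476177530069/140737488355328
(6,0): OLD=19411126377181957/140737488355328 → NEW=255, ERR=-16476933153426683/140737488355328
(6,1): OLD=-118956331546191629/2251799813685248 → NEW=0, ERR=-118956331546191629/2251799813685248
(6,2): OLD=5489378726943564725/36028797018963968 → NEW=255, ERR=-3697964512892247115/36028797018963968
(6,3): OLD=-19132485227619471117/576460752303423488 → NEW=0, ERR=-19132485227619471117/576460752303423488
Output grid:
  Row 0: #..#  (2 black, running=2)
  Row 1: .#.#  (2 black, running=4)
  Row 2: .##.  (2 black, running=6)
  Row 3: ....  (4 black, running=10)
  Row 4: #..#  (2 black, running=12)
  Row 5: .#.#  (2 black, running=14)
  Row 6: #.#.  (2 black, running=16)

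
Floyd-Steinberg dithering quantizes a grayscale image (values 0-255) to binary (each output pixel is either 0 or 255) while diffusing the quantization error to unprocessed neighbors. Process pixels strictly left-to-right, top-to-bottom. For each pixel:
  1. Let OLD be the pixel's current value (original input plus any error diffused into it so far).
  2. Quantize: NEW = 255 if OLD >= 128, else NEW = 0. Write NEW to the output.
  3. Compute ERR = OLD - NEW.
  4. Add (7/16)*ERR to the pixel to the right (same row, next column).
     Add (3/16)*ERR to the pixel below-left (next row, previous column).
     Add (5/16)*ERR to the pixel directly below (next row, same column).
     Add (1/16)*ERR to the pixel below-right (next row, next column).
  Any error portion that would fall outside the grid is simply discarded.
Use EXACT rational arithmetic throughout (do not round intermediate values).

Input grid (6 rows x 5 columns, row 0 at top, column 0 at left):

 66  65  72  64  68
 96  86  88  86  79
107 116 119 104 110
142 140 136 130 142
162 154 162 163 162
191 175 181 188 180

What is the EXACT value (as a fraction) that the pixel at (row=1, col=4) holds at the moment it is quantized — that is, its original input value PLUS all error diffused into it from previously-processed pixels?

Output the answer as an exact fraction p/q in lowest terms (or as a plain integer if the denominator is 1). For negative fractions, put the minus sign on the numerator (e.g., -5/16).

(0,0): OLD=66 → NEW=0, ERR=66
(0,1): OLD=751/8 → NEW=0, ERR=751/8
(0,2): OLD=14473/128 → NEW=0, ERR=14473/128
(0,3): OLD=232383/2048 → NEW=0, ERR=232383/2048
(0,4): OLD=3854905/32768 → NEW=0, ERR=3854905/32768
(1,0): OLD=17181/128 → NEW=255, ERR=-15459/128
(1,1): OLD=89931/1024 → NEW=0, ERR=89931/1024
(1,2): OLD=6189863/32768 → NEW=255, ERR=-2165977/32768
(1,3): OLD=15946843/131072 → NEW=0, ERR=15946843/131072
(1,4): OLD=369273521/2097152 → NEW=255, ERR=-165500239/2097152
Target (1,4): original=79, with diffused error = 369273521/2097152

Answer: 369273521/2097152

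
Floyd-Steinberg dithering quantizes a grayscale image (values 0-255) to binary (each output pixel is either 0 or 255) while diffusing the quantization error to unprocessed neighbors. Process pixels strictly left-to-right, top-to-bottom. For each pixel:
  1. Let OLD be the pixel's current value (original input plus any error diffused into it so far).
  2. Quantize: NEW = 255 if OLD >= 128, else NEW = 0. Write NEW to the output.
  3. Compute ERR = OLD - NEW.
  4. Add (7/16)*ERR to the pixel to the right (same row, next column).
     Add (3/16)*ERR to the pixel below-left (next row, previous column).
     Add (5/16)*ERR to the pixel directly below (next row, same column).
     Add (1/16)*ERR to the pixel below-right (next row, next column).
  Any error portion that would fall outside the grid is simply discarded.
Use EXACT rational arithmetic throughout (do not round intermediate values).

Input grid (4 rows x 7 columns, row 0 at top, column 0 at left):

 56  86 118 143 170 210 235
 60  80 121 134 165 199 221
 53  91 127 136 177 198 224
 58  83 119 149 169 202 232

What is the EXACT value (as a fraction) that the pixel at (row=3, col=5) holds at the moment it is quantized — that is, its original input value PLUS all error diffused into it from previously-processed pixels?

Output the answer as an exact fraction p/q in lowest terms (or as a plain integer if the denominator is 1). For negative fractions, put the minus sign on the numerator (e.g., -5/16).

(0,0): OLD=56 → NEW=0, ERR=56
(0,1): OLD=221/2 → NEW=0, ERR=221/2
(0,2): OLD=5323/32 → NEW=255, ERR=-2837/32
(0,3): OLD=53357/512 → NEW=0, ERR=53357/512
(0,4): OLD=1766139/8192 → NEW=255, ERR=-322821/8192
(0,5): OLD=25265373/131072 → NEW=255, ERR=-8157987/131072
(0,6): OLD=435724811/2097152 → NEW=255, ERR=-99048949/2097152
(1,0): OLD=3143/32 → NEW=0, ERR=3143/32
(1,1): OLD=36961/256 → NEW=255, ERR=-28319/256
(1,2): OLD=584453/8192 → NEW=0, ERR=584453/8192
(1,3): OLD=6057161/32768 → NEW=255, ERR=-2298679/32768
(1,4): OLD=245026819/2097152 → NEW=0, ERR=245026819/2097152
(1,5): OLD=3680045859/16777216 → NEW=255, ERR=-598144221/16777216
(1,6): OLD=50131045933/268435456 → NEW=255, ERR=-18319995347/268435456
(2,0): OLD=257851/4096 → NEW=0, ERR=257851/4096
(2,1): OLD=13564393/131072 → NEW=0, ERR=13564393/131072
(2,2): OLD=365961819/2097152 → NEW=255, ERR=-168811941/2097152
(2,3): OLD=1765421155/16777216 → NEW=0, ERR=1765421155/16777216
(2,4): OLD=33350370123/134217728 → NEW=255, ERR=-875150517/134217728
(2,5): OLD=766703326481/4294967296 → NEW=255, ERR=-328513333999/4294967296
(2,6): OLD=11474844902535/68719476736 → NEW=255, ERR=-6048621665145/68719476736
(3,0): OLD=203584155/2097152 → NEW=0, ERR=203584155/2097152
(3,1): OLD=2460421135/16777216 → NEW=255, ERR=-1817768945/16777216
(3,2): OLD=9749732389/134217728 → NEW=0, ERR=9749732389/134217728
(3,3): OLD=111352655175/536870912 → NEW=255, ERR=-25549427385/536870912
(3,4): OLD=9509207365787/68719476736 → NEW=255, ERR=-8014259201893/68719476736
(3,5): OLD=60563262808721/549755813888 → NEW=0, ERR=60563262808721/549755813888
Target (3,5): original=202, with diffused error = 60563262808721/549755813888

Answer: 60563262808721/549755813888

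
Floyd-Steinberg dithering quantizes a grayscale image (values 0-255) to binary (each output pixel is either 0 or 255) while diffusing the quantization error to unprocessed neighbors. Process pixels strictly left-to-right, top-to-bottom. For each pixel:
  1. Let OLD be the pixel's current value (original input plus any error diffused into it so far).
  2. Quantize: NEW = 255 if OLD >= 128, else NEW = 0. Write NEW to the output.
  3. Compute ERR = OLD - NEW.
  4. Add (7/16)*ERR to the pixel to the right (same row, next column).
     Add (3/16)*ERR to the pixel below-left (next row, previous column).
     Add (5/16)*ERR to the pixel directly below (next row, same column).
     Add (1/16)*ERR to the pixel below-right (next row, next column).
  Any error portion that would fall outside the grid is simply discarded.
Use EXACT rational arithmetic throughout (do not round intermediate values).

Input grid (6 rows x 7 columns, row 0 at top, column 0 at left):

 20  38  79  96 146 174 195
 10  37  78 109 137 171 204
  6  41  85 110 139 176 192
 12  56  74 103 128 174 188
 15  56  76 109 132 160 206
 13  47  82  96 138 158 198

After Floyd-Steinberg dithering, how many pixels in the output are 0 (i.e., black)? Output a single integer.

Answer: 24

Derivation:
(0,0): OLD=20 → NEW=0, ERR=20
(0,1): OLD=187/4 → NEW=0, ERR=187/4
(0,2): OLD=6365/64 → NEW=0, ERR=6365/64
(0,3): OLD=142859/1024 → NEW=255, ERR=-118261/1024
(0,4): OLD=1564237/16384 → NEW=0, ERR=1564237/16384
(0,5): OLD=56562715/262144 → NEW=255, ERR=-10284005/262144
(0,6): OLD=745901245/4194304 → NEW=255, ERR=-323646275/4194304
(1,0): OLD=1601/64 → NEW=0, ERR=1601/64
(1,1): OLD=42215/512 → NEW=0, ERR=42215/512
(1,2): OLD=2071251/16384 → NEW=0, ERR=2071251/16384
(1,3): OLD=9983431/65536 → NEW=255, ERR=-6728249/65536
(1,4): OLD=450240805/4194304 → NEW=0, ERR=450240805/4194304
(1,5): OLD=6617043413/33554432 → NEW=255, ERR=-1939336747/33554432
(1,6): OLD=81684105179/536870912 → NEW=255, ERR=-55217977381/536870912
(2,0): OLD=239837/8192 → NEW=0, ERR=239837/8192
(2,1): OLD=27483631/262144 → NEW=0, ERR=27483631/262144
(2,2): OLD=655476429/4194304 → NEW=255, ERR=-414071091/4194304
(2,3): OLD=2105700197/33554432 → NEW=0, ERR=2105700197/33554432
(2,4): OLD=49055858309/268435456 → NEW=255, ERR=-19395182971/268435456
(2,5): OLD=977125877735/8589934592 → NEW=0, ERR=977125877735/8589934592
(2,6): OLD=28314251813057/137438953472 → NEW=255, ERR=-6732681322303/137438953472
(3,0): OLD=171156461/4194304 → NEW=0, ERR=171156461/4194304
(3,1): OLD=3017732681/33554432 → NEW=0, ERR=3017732681/33554432
(3,2): OLD=27062368987/268435456 → NEW=0, ERR=27062368987/268435456
(3,3): OLD=157840030885/1073741824 → NEW=255, ERR=-115964134235/1073741824
(3,4): OLD=11465402135533/137438953472 → NEW=0, ERR=11465402135533/137438953472
(3,5): OLD=255464776992759/1099511627776 → NEW=255, ERR=-24910688090121/1099511627776
(3,6): OLD=2988721019177321/17592186044416 → NEW=255, ERR=-1497286422148759/17592186044416
(4,0): OLD=23952520163/536870912 → NEW=0, ERR=23952520163/536870912
(4,1): OLD=1074404833703/8589934592 → NEW=0, ERR=1074404833703/8589934592
(4,2): OLD=20285573682409/137438953472 → NEW=255, ERR=-14761359452951/137438953472
(4,3): OLD=55199556051027/1099511627776 → NEW=0, ERR=55199556051027/1099511627776
(4,4): OLD=1486851098957209/8796093022208 → NEW=255, ERR=-756152621705831/8796093022208
(4,5): OLD=29432716729515593/281474976710656 → NEW=0, ERR=29432716729515593/281474976710656
(4,6): OLD=1007610490421959631/4503599627370496 → NEW=255, ERR=-140807414557516849/4503599627370496
(5,0): OLD=6926122509285/137438953472 → NEW=0, ERR=6926122509285/137438953472
(5,1): OLD=99818552037527/1099511627776 → NEW=0, ERR=99818552037527/1099511627776
(5,2): OLD=926978614326913/8796093022208 → NEW=0, ERR=926978614326913/8796093022208
(5,3): OLD=9497223277167301/70368744177664 → NEW=255, ERR=-8446806488137019/70368744177664
(5,4): OLD=366430983973968647/4503599627370496 → NEW=0, ERR=366430983973968647/4503599627370496
(5,5): OLD=7747580849092852919/36028797018963968 → NEW=255, ERR=-1439762390742958921/36028797018963968
(5,6): OLD=102195983379954460121/576460752303423488 → NEW=255, ERR=-44801508457418529319/576460752303423488
Output grid:
  Row 0: ...#.##  (4 black, running=4)
  Row 1: ...#.##  (4 black, running=8)
  Row 2: ..#.#.#  (4 black, running=12)
  Row 3: ...#.##  (4 black, running=16)
  Row 4: ..#.#.#  (4 black, running=20)
  Row 5: ...#.##  (4 black, running=24)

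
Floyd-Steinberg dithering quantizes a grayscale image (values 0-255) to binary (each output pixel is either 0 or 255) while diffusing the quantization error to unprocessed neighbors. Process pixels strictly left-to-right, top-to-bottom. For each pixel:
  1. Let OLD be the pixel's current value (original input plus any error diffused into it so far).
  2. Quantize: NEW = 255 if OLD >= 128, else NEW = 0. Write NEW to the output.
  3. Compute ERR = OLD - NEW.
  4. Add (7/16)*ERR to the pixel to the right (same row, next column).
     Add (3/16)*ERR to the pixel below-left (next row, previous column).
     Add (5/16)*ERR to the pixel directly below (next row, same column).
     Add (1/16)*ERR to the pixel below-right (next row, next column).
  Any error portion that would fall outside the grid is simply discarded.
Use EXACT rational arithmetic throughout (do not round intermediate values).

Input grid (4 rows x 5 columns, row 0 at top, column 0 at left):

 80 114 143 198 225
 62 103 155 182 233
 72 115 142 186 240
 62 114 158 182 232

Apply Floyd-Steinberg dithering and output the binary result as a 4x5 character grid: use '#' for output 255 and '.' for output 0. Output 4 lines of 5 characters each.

Answer: .#.##
..###
.#.##
.##.#

Derivation:
(0,0): OLD=80 → NEW=0, ERR=80
(0,1): OLD=149 → NEW=255, ERR=-106
(0,2): OLD=773/8 → NEW=0, ERR=773/8
(0,3): OLD=30755/128 → NEW=255, ERR=-1885/128
(0,4): OLD=447605/2048 → NEW=255, ERR=-74635/2048
(1,0): OLD=537/8 → NEW=0, ERR=537/8
(1,1): OLD=7831/64 → NEW=0, ERR=7831/64
(1,2): OLD=469691/2048 → NEW=255, ERR=-52549/2048
(1,3): OLD=1354779/8192 → NEW=255, ERR=-734181/8192
(1,4): OLD=23787169/131072 → NEW=255, ERR=-9636191/131072
(2,0): OLD=118701/1024 → NEW=0, ERR=118701/1024
(2,1): OLD=6662919/32768 → NEW=255, ERR=-1692921/32768
(2,2): OLD=53593829/524288 → NEW=0, ERR=53593829/524288
(2,3): OLD=1571413135/8388608 → NEW=255, ERR=-567681905/8388608
(2,4): OLD=24403098921/134217728 → NEW=255, ERR=-9822421719/134217728
(3,0): OLD=46419253/524288 → NEW=0, ERR=46419253/524288
(3,1): OLD=683679401/4194304 → NEW=255, ERR=-385868119/4194304
(3,2): OLD=17955320187/134217728 → NEW=255, ERR=-16270200453/134217728
(3,3): OLD=26973602929/268435456 → NEW=0, ERR=26973602929/268435456
(3,4): OLD=1068857595025/4294967296 → NEW=255, ERR=-26359065455/4294967296
Row 0: .#.##
Row 1: ..###
Row 2: .#.##
Row 3: .##.#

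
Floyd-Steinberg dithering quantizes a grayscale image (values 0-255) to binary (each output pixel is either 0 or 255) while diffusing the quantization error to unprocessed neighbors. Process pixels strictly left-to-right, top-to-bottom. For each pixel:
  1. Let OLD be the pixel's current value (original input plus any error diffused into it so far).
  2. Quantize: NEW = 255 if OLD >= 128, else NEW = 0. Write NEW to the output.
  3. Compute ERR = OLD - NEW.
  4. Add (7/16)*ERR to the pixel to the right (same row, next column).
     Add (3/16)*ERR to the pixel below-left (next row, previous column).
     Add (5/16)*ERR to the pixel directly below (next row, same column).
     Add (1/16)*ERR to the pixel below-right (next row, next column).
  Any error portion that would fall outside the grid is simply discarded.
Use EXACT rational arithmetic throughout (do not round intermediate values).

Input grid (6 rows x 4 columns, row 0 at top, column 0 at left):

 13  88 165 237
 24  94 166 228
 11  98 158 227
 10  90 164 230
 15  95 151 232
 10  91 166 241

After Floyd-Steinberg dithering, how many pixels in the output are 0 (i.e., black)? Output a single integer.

Answer: 12

Derivation:
(0,0): OLD=13 → NEW=0, ERR=13
(0,1): OLD=1499/16 → NEW=0, ERR=1499/16
(0,2): OLD=52733/256 → NEW=255, ERR=-12547/256
(0,3): OLD=882923/4096 → NEW=255, ERR=-161557/4096
(1,0): OLD=11681/256 → NEW=0, ERR=11681/256
(1,1): OLD=276199/2048 → NEW=255, ERR=-246041/2048
(1,2): OLD=6329715/65536 → NEW=0, ERR=6329715/65536
(1,3): OLD=267246741/1048576 → NEW=255, ERR=-140139/1048576
(2,0): OLD=89565/32768 → NEW=0, ERR=89565/32768
(2,1): OLD=86627279/1048576 → NEW=0, ERR=86627279/1048576
(2,2): OLD=454646859/2097152 → NEW=255, ERR=-80126901/2097152
(2,3): OLD=7257117247/33554432 → NEW=255, ERR=-1299262913/33554432
(3,0): OLD=441984397/16777216 → NEW=0, ERR=441984397/16777216
(3,1): OLD=32306075795/268435456 → NEW=0, ERR=32306075795/268435456
(3,2): OLD=870230223981/4294967296 → NEW=255, ERR=-224986436499/4294967296
(3,3): OLD=13234946436219/68719476736 → NEW=255, ERR=-4288520131461/68719476736
(4,0): OLD=196701488585/4294967296 → NEW=0, ERR=196701488585/4294967296
(4,1): OLD=4963967734875/34359738368 → NEW=255, ERR=-3797765548965/34359738368
(4,2): OLD=90263418197883/1099511627776 → NEW=0, ERR=90263418197883/1099511627776
(4,3): OLD=4312552951429069/17592186044416 → NEW=255, ERR=-173454489897011/17592186044416
(5,0): OLD=1972321035385/549755813888 → NEW=0, ERR=1972321035385/549755813888
(5,1): OLD=1342004772374255/17592186044416 → NEW=0, ERR=1342004772374255/17592186044416
(5,2): OLD=1902347923926819/8796093022208 → NEW=255, ERR=-340655796736221/8796093022208
(5,3): OLD=63643230474642075/281474976710656 → NEW=255, ERR=-8132888586575205/281474976710656
Output grid:
  Row 0: ..##  (2 black, running=2)
  Row 1: .#.#  (2 black, running=4)
  Row 2: ..##  (2 black, running=6)
  Row 3: ..##  (2 black, running=8)
  Row 4: .#.#  (2 black, running=10)
  Row 5: ..##  (2 black, running=12)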